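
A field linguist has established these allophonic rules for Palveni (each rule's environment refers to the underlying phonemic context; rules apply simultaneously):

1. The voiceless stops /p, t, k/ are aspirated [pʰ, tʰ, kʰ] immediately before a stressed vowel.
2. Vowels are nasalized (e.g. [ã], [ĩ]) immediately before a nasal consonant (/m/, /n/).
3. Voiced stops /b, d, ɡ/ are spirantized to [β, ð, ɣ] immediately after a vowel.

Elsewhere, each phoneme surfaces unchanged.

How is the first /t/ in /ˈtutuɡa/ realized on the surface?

[tʰ]

/t/ (word-initial) occurs immediately before a stressed vowel → [tʰ] by rule 1.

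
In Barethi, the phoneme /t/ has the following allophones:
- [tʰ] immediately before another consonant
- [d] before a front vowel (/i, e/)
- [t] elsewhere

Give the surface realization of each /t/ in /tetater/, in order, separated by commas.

Occurrence 1 (position 1): before a front vowel (/i, e/) → [d].
Occurrence 2 (position 3): no conditioning environment matches → elsewhere allophone [t].
Occurrence 3 (position 5): before a front vowel (/i, e/) → [d].

[d], [t], [d]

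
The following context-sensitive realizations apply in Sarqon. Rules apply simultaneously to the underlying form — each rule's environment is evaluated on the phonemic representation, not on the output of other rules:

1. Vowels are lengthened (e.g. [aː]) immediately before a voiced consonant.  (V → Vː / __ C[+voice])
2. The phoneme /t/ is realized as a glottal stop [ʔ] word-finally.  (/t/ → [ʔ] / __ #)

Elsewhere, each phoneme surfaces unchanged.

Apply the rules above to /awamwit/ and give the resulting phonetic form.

[aːwaːmwiʔ]

Rule 1 applies to /a/ (word-initial: before a voiced consonant) → [aː].
Rule 1 applies to /a/ (between /w/ and /m/: before a voiced consonant) → [aː].
/i/ (between /w/ and /t/) is in the target of rule 1 but the environment (before a voiced consonant) is not met → [i].
/t/ (word-final): word-finally, so rule 2 applies → [ʔ].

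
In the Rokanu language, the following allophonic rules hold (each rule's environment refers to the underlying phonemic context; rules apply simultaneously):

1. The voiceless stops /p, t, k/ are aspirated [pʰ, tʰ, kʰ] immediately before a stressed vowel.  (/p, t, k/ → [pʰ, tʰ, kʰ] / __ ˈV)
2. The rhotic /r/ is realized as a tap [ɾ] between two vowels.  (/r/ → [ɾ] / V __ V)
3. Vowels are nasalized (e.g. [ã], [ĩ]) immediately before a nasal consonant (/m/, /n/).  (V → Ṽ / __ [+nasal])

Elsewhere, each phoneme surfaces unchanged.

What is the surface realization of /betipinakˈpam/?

/b/ (word-initial): no rule targets it → [b].
/e/ — between /b/ and /t/; rule 3 does not apply here → [e].
/t/ (between /e/ and /i/) is in the target of rule 1 but the environment (immediately before a stressed vowel) is not met → [t].
/i/ (between /t/ and /p/) fails the environment for rule 3, so it stays [i].
/p/ — between /i/ and /i/; rule 1 does not apply here → [p].
/i/ (between /p/ and /n/): before a nasal consonant, so rule 3 applies → [ĩ].
/n/ — not in any rule's target class → [n].
/a/ (between /n/ and /k/) fails the environment for rule 3, so it stays [a].
/k/ — between /a/ and /p/; rule 1 does not apply here → [k].
/p/ (between /k/ and /a/) occurs immediately before a stressed vowel → [pʰ] by rule 1.
/a/ meets the environment for rule 3 (before a nasal consonant) → [ã].
/m/ (word-final) is unaffected → [m].

[betipĩnakˈpʰãm]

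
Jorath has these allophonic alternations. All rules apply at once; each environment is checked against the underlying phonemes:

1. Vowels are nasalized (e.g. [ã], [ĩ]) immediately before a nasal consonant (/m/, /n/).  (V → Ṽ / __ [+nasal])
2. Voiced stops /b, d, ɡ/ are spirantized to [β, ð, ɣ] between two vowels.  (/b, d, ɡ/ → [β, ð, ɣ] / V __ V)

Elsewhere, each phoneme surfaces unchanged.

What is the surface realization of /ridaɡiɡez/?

[riðaɣiɣez]

/i/ (between /r/ and /d/) is in the target of rule 1 but the environment (before a nasal consonant) is not met → [i].
/d/ meets the environment for rule 2 (between two vowels) → [ð].
/a/ (between /d/ and /ɡ/) is in the target of rule 1 but the environment (before a nasal consonant) is not met → [a].
/ɡ/ (between /a/ and /i/) occurs between two vowels → [ɣ] by rule 2.
/i/ (between /ɡ/ and /ɡ/) fails the environment for rule 1, so it stays [i].
/ɡ/ (between /i/ and /e/) occurs between two vowels → [ɣ] by rule 2.
/e/ (between /ɡ/ and /z/) is in the target of rule 1 but the environment (before a nasal consonant) is not met → [e].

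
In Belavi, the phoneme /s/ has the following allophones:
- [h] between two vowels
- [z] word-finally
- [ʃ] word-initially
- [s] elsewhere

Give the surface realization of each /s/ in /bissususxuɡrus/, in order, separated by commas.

[s], [s], [h], [s], [z]

Occurrence 1 (position 3): no conditioning environment matches → elsewhere allophone [s].
Occurrence 2 (position 4): no conditioning environment matches → elsewhere allophone [s].
Occurrence 3 (position 6): between two vowels → [h].
Occurrence 4 (position 8): no conditioning environment matches → elsewhere allophone [s].
Occurrence 5 (position 14): word-finally → [z].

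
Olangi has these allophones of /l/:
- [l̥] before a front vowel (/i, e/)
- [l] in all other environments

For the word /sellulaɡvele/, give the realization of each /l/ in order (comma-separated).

[l], [l], [l], [l̥]

Occurrence 1 (position 3): no conditioning environment matches → elsewhere allophone [l].
Occurrence 2 (position 4): no conditioning environment matches → elsewhere allophone [l].
Occurrence 3 (position 6): no conditioning environment matches → elsewhere allophone [l].
Occurrence 4 (position 11): before a front vowel (/i, e/) → [l̥].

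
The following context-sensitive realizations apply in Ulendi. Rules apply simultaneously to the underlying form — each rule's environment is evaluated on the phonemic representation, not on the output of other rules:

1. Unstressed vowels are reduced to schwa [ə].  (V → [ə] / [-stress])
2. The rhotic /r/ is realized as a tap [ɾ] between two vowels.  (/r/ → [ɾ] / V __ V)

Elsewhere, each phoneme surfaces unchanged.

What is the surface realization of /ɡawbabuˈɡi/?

[ɡəwbəbəˈɡi]

/ɡ/ — not in any rule's target class → [ɡ].
Rule 1 applies to /a/ (between /ɡ/ and /w/: in an unstressed syllable) → [ə].
/w/ (between /a/ and /b/): no rule targets it → [w].
/b/ — not in any rule's target class → [b].
/a/ meets the environment for rule 1 (in an unstressed syllable) → [ə].
/b/ stays [b].
/u/ (between /b/ and /ɡ/) occurs in an unstressed syllable → [ə] by rule 1.
/ɡ/ stays [ɡ].
/i/ (word-final) is in the target of rule 1 but the environment (in an unstressed syllable) is not met → [i].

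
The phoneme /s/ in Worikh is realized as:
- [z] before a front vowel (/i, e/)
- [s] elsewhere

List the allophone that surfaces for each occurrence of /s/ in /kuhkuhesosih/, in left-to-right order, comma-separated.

Occurrence 1 (position 8): no conditioning environment matches → elsewhere allophone [s].
Occurrence 2 (position 10): before a front vowel (/i, e/) → [z].

[s], [z]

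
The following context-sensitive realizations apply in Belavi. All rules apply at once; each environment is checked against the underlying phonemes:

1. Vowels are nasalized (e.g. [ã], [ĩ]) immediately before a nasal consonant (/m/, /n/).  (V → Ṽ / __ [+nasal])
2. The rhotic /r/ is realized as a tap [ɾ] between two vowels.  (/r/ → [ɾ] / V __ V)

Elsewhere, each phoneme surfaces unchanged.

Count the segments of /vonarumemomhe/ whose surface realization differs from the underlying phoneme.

Segments that undergo a rule: /o/ → [õ] (rule 1); /r/ → [ɾ] (rule 2); /u/ → [ũ] (rule 1); /e/ → [ẽ] (rule 1); /o/ → [õ] (rule 1).
All other segments surface unchanged.

5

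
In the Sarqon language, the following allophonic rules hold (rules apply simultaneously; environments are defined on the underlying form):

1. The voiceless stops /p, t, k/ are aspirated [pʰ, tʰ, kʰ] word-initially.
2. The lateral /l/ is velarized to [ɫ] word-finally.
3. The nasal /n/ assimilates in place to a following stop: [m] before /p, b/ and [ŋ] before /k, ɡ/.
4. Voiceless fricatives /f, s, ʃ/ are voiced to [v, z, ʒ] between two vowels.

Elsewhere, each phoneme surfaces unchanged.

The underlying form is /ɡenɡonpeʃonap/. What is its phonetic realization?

/n/ (between /e/ and /ɡ/): before a labial or velar stop, so rule 3 applies → [ŋ].
/n/ — between /o/ and /p/, before a labial or velar stop — surfaces as [m] (rule 3).
/p/ (between /n/ and /e/): rule 1 targets it, but not word-initially → unchanged [p].
Rule 4 applies to /ʃ/ (between /e/ and /o/: between two vowels) → [ʒ].
/n/ (between /o/ and /a/) fails the environment for rule 3, so it stays [n].
/p/ — word-final; rule 1 does not apply here → [p].

[ɡeŋɡompeʒonap]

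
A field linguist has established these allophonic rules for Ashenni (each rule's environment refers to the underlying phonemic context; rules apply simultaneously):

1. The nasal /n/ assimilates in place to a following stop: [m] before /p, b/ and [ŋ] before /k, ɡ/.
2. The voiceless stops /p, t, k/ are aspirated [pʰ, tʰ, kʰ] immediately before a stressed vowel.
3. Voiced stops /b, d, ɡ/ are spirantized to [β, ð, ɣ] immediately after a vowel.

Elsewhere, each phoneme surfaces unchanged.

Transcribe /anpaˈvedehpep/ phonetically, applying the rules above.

/a/ stays [a].
/n/ (between /a/ and /p/): before a labial or velar stop, so rule 1 applies → [m].
/p/ — between /n/ and /a/; rule 2 does not apply here → [p].
/a/ stays [a].
/v/ (between /a/ and /e/): no rule targets it → [v].
/e/ (between /v/ and /d/): no rule targets it → [e].
Rule 3 applies to /d/ (between /e/ and /e/: immediately after a vowel) → [ð].
/e/ (between /d/ and /h/): no rule targets it → [e].
/h/ — not in any rule's target class → [h].
/p/ (between /h/ and /e/) is in the target of rule 2 but the environment (immediately before a stressed vowel) is not met → [p].
/e/ (between /p/ and /p/) is unaffected → [e].
/p/ (word-final): rule 2 targets it, but not immediately before a stressed vowel → unchanged [p].

[ampaˈveðehpep]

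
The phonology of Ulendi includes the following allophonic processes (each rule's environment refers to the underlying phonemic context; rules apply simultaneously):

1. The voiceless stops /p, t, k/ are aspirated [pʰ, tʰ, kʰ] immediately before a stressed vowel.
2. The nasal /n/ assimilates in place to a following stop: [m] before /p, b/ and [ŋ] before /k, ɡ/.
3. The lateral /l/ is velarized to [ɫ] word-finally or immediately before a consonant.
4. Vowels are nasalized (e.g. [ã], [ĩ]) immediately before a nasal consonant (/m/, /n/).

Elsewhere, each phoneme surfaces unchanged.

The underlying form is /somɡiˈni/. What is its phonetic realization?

/s/ stays [s].
/o/ (between /s/ and /m/) occurs before a nasal consonant → [õ] by rule 4.
/m/ — not in any rule's target class → [m].
/ɡ/ (between /m/ and /i/) is unaffected → [ɡ].
/i/ meets the environment for rule 4 (before a nasal consonant) → [ĩ].
/n/ — between /i/ and /i/; rule 2 does not apply here → [n].
/i/ (word-final) fails the environment for rule 4, so it stays [i].

[sõmɡĩˈni]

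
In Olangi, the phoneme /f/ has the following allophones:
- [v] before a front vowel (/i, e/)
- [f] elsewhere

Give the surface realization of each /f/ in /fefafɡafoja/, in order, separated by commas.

Occurrence 1 (position 1): before a front vowel (/i, e/) → [v].
Occurrence 2 (position 3): no conditioning environment matches → elsewhere allophone [f].
Occurrence 3 (position 5): no conditioning environment matches → elsewhere allophone [f].
Occurrence 4 (position 8): no conditioning environment matches → elsewhere allophone [f].

[v], [f], [f], [f]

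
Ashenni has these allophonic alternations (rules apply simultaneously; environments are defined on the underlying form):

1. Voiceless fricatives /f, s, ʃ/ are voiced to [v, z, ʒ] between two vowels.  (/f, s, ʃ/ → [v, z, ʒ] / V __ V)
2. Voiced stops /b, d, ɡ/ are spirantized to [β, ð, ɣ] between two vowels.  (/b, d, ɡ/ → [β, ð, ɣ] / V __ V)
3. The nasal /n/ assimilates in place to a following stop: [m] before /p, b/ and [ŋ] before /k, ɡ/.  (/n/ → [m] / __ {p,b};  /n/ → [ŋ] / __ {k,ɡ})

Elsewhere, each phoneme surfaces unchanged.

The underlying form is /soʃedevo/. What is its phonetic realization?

/s/ (word-initial): rule 1 targets it, but not between two vowels → unchanged [s].
/o/ — not in any rule's target class → [o].
/ʃ/ — between /o/ and /e/, between two vowels — surfaces as [ʒ] (rule 1).
/e/ stays [e].
Rule 2 applies to /d/ (between /e/ and /e/: between two vowels) → [ð].
/e/ — not in any rule's target class → [e].
/v/ — not in any rule's target class → [v].
/o/ — not in any rule's target class → [o].

[soʒeðevo]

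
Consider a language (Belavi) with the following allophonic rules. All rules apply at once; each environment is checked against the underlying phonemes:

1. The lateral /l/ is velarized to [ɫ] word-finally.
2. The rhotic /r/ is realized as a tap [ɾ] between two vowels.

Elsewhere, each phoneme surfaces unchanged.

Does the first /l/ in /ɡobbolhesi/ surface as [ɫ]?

/l/ — between /o/ and /h/; rule 1 does not apply here → [l].
The actual realization is [l], not [ɫ].

No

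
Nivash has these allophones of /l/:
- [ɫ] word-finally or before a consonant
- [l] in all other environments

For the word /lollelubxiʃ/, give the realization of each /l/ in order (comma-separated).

Occurrence 1 (position 1): no conditioning environment matches → elsewhere allophone [l].
Occurrence 2 (position 3): word-finally or before a consonant → [ɫ].
Occurrence 3 (position 4): no conditioning environment matches → elsewhere allophone [l].
Occurrence 4 (position 6): no conditioning environment matches → elsewhere allophone [l].

[l], [ɫ], [l], [l]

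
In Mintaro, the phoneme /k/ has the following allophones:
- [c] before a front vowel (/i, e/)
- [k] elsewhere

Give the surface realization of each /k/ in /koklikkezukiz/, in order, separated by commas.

Occurrence 1 (position 1): no conditioning environment matches → elsewhere allophone [k].
Occurrence 2 (position 3): no conditioning environment matches → elsewhere allophone [k].
Occurrence 3 (position 6): no conditioning environment matches → elsewhere allophone [k].
Occurrence 4 (position 7): before a front vowel → [c].
Occurrence 5 (position 11): before a front vowel → [c].

[k], [k], [k], [c], [c]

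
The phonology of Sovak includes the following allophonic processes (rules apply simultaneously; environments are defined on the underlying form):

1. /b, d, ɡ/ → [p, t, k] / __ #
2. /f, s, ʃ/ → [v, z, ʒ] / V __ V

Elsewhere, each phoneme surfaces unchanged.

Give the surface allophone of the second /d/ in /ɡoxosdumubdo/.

/d/ (between /b/ and /o/): rule 1 targets it, but not word-finally → unchanged [d].

[d]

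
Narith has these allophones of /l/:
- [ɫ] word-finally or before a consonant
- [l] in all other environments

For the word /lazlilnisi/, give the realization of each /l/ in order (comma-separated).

Occurrence 1 (position 1): no conditioning environment matches → elsewhere allophone [l].
Occurrence 2 (position 4): no conditioning environment matches → elsewhere allophone [l].
Occurrence 3 (position 6): word-finally or before a consonant → [ɫ].

[l], [l], [ɫ]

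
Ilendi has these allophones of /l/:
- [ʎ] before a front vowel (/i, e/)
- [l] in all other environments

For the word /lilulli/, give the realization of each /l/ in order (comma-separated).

[ʎ], [l], [l], [ʎ]

Occurrence 1 (position 1): before a front vowel (/i, e/) → [ʎ].
Occurrence 2 (position 3): no conditioning environment matches → elsewhere allophone [l].
Occurrence 3 (position 5): no conditioning environment matches → elsewhere allophone [l].
Occurrence 4 (position 6): before a front vowel (/i, e/) → [ʎ].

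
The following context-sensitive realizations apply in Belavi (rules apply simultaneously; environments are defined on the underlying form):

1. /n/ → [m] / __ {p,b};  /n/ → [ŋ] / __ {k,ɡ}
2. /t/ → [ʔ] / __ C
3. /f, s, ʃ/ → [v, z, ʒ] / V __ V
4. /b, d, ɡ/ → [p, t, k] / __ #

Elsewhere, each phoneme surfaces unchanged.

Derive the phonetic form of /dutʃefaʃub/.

/d/ (word-initial) fails the environment for rule 4, so it stays [d].
/u/ (between /d/ and /t/) is unaffected → [u].
/t/ — between /u/ and /ʃ/, immediately before a consonant — surfaces as [ʔ] (rule 2).
/ʃ/ — between /t/ and /e/; rule 3 does not apply here → [ʃ].
/e/ — not in any rule's target class → [e].
Rule 3 applies to /f/ (between /e/ and /a/: between two vowels) → [v].
/a/ stays [a].
/ʃ/ (between /a/ and /u/) occurs between two vowels → [ʒ] by rule 3.
/u/ stays [u].
/b/ (word-final) occurs word-finally → [p] by rule 4.

[duʔʃevaʒup]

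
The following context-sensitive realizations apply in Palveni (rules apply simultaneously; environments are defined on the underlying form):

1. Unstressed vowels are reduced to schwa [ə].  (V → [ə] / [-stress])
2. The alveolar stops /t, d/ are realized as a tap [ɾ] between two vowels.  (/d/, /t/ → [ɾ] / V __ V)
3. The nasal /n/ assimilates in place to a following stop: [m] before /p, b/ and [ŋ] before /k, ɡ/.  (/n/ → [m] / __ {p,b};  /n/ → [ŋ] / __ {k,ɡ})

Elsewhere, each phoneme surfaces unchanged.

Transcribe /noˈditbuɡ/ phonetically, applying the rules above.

/n/ (word-initial) is in the target of rule 3 but the environment (before a labial or velar stop) is not met → [n].
/o/ meets the environment for rule 1 (in an unstressed syllable) → [ə].
/d/ meets the environment for rule 2 (between two vowels) → [ɾ].
/i/ — between /d/ and /t/; rule 1 does not apply here → [i].
/t/ — between /i/ and /b/; rule 2 does not apply here → [t].
/b/ — not in any rule's target class → [b].
/u/ meets the environment for rule 1 (in an unstressed syllable) → [ə].
/ɡ/ (word-final) is unaffected → [ɡ].

[nəˈɾitbəɡ]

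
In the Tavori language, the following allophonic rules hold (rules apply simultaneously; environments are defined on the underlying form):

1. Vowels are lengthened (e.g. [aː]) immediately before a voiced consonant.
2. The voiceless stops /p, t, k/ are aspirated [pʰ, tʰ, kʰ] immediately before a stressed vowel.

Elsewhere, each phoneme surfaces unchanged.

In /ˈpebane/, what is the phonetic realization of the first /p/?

[pʰ]

Rule 2 applies to /p/ (word-initial: immediately before a stressed vowel) → [pʰ].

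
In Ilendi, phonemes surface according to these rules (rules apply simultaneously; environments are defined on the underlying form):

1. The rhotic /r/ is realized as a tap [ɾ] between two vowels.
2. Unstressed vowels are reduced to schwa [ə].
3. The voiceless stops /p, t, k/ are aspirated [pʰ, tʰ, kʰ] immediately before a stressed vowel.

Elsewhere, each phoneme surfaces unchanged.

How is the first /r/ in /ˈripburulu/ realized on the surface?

[r]

/r/ — word-initial; rule 1 does not apply here → [r].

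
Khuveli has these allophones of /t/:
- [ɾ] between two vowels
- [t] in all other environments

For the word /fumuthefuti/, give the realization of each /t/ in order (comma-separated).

[t], [ɾ]

Occurrence 1 (position 5): no conditioning environment matches → elsewhere allophone [t].
Occurrence 2 (position 10): between two vowels → [ɾ].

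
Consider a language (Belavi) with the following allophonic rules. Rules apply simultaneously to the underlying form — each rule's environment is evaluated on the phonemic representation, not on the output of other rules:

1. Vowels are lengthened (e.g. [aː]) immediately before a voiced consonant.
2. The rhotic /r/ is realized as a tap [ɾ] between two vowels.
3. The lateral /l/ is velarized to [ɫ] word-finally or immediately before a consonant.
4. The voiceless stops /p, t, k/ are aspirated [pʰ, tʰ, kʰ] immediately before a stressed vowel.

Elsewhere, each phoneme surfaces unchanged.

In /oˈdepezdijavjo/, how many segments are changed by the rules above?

4

Segments that undergo a rule: /o/ → [oː] (rule 1); /e/ → [eː] (rule 1); /i/ → [iː] (rule 1); /a/ → [aː] (rule 1).
All other segments surface unchanged.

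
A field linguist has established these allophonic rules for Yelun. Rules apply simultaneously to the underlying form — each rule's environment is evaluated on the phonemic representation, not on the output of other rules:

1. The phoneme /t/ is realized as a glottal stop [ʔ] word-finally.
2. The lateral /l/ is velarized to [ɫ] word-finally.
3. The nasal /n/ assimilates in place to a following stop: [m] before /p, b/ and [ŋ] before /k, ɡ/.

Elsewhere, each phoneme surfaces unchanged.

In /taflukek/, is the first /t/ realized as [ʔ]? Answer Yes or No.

No

/t/ (word-initial) is in the target of rule 1 but the environment (word-finally) is not met → [t].
The actual realization is [t], not [ʔ].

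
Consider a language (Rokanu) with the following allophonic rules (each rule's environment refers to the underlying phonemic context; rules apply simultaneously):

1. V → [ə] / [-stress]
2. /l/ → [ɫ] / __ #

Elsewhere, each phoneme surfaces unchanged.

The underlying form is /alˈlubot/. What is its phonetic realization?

[əlˈlubət]

/a/ — word-initial, in an unstressed syllable — surfaces as [ə] (rule 1).
/l/ (between /a/ and /l/): rule 2 targets it, but not word-finally → unchanged [l].
/l/ — between /l/ and /u/; rule 2 does not apply here → [l].
/u/ — between /l/ and /b/; rule 1 does not apply here → [u].
/o/ — between /b/ and /t/, in an unstressed syllable — surfaces as [ə] (rule 1).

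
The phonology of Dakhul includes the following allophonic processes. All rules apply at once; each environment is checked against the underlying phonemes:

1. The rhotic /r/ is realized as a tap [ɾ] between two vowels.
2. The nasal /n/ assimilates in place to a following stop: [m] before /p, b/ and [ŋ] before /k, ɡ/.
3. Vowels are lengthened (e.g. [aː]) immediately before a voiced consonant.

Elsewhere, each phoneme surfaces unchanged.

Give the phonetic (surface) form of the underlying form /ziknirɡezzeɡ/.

[zikniːrɡeːzzeːɡ]

/i/ (between /z/ and /k/): rule 3 targets it, but not before a voiced consonant → unchanged [i].
/n/ (between /k/ and /i/) is in the target of rule 2 but the environment (before a labial or velar stop) is not met → [n].
/i/ (between /n/ and /r/) occurs before a voiced consonant → [iː] by rule 3.
/r/ — between /i/ and /ɡ/; rule 1 does not apply here → [r].
/e/ — between /ɡ/ and /z/, before a voiced consonant — surfaces as [eː] (rule 3).
/e/ (between /z/ and /ɡ/): before a voiced consonant, so rule 3 applies → [eː].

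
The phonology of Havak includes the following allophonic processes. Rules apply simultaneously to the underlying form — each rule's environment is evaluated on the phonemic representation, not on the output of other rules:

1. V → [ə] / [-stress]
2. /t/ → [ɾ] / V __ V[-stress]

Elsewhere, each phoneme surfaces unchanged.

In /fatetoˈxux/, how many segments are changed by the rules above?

Segments that undergo a rule: /a/ → [ə] (rule 1); /t/ → [ɾ] (rule 2); /e/ → [ə] (rule 1); /t/ → [ɾ] (rule 2); /o/ → [ə] (rule 1).
All other segments surface unchanged.

5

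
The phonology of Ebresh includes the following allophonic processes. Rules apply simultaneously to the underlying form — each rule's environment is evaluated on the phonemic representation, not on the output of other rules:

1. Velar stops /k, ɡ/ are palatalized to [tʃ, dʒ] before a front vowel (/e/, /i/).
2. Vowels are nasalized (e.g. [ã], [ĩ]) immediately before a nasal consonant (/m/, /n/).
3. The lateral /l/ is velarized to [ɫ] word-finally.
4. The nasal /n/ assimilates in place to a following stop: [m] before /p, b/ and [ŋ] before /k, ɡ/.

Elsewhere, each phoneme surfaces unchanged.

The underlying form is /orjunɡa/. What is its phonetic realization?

/o/ (word-initial) is in the target of rule 2 but the environment (before a nasal consonant) is not met → [o].
/r/ — not in any rule's target class → [r].
/j/ (between /r/ and /u/) is unaffected → [j].
/u/ (between /j/ and /n/): before a nasal consonant, so rule 2 applies → [ũ].
/n/ (between /u/ and /ɡ/): before a labial or velar stop, so rule 4 applies → [ŋ].
/ɡ/ — between /n/ and /a/; rule 1 does not apply here → [ɡ].
/a/ (word-final) is in the target of rule 2 but the environment (before a nasal consonant) is not met → [a].

[orjũŋɡa]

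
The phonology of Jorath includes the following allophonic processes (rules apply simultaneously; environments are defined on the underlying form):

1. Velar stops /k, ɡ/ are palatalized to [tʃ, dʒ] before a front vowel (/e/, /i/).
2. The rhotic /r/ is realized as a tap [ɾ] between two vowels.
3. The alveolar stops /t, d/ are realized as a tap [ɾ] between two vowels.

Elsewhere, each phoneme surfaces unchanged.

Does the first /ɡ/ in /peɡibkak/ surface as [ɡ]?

No

/ɡ/ (between /e/ and /i/) occurs before a front vowel → [dʒ] by rule 1.
The actual realization is [dʒ], not [ɡ].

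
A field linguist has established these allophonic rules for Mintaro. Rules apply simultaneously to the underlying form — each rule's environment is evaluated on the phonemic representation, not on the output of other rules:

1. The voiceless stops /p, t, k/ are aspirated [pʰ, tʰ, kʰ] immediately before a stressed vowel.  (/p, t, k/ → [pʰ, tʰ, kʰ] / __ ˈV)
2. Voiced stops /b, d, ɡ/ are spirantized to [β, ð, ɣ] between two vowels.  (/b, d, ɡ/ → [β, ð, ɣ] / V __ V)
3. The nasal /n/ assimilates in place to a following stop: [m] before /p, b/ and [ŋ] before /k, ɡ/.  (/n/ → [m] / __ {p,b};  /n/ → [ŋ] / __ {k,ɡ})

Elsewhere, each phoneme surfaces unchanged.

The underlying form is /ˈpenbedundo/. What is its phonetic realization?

/p/ (word-initial) occurs immediately before a stressed vowel → [pʰ] by rule 1.
/e/ (between /p/ and /n/) is unaffected → [e].
/n/ — between /e/ and /b/, before a labial or velar stop — surfaces as [m] (rule 3).
/b/ (between /n/ and /e/): rule 2 targets it, but not between two vowels → unchanged [b].
/e/ (between /b/ and /d/) is unaffected → [e].
/d/ (between /e/ and /u/) occurs between two vowels → [ð] by rule 2.
/u/ (between /d/ and /n/) is unaffected → [u].
/n/ (between /u/ and /d/) is in the target of rule 3 but the environment (before a labial or velar stop) is not met → [n].
/d/ (between /n/ and /o/) fails the environment for rule 2, so it stays [d].
/o/ — not in any rule's target class → [o].

[ˈpʰembeðundo]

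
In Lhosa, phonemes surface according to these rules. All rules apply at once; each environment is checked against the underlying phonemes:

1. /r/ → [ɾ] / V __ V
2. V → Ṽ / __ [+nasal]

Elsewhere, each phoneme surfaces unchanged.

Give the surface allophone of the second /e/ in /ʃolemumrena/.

/e/ — between /r/ and /n/, before a nasal consonant — surfaces as [ẽ] (rule 2).

[ẽ]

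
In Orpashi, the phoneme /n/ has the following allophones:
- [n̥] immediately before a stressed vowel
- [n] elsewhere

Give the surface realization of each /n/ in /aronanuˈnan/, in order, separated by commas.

Occurrence 1 (position 4): no conditioning environment matches → elsewhere allophone [n].
Occurrence 2 (position 6): no conditioning environment matches → elsewhere allophone [n].
Occurrence 3 (position 8): immediately before a stressed vowel → [n̥].
Occurrence 4 (position 10): no conditioning environment matches → elsewhere allophone [n].

[n], [n], [n̥], [n]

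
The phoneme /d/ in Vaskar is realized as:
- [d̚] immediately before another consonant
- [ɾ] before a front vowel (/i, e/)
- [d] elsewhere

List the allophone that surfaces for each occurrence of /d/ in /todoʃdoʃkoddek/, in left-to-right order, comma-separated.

Occurrence 1 (position 3): no conditioning environment matches → elsewhere allophone [d].
Occurrence 2 (position 6): no conditioning environment matches → elsewhere allophone [d].
Occurrence 3 (position 11): immediately before another consonant → [d̚].
Occurrence 4 (position 12): before a front vowel (/i, e/) → [ɾ].

[d], [d], [d̚], [ɾ]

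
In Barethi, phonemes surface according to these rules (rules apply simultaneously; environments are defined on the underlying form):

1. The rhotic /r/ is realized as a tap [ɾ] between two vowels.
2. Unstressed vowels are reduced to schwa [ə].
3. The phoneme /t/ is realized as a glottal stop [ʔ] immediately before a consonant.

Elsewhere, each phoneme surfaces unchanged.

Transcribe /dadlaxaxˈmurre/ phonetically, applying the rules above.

/d/ — not in any rule's target class → [d].
/a/ meets the environment for rule 2 (in an unstressed syllable) → [ə].
/d/ (between /a/ and /l/) is unaffected → [d].
/l/ (between /d/ and /a/): no rule targets it → [l].
/a/ (between /l/ and /x/) occurs in an unstressed syllable → [ə] by rule 2.
/x/ (between /a/ and /a/) is unaffected → [x].
/a/ (between /x/ and /x/): in an unstressed syllable, so rule 2 applies → [ə].
/x/ stays [x].
/m/ (between /x/ and /u/) is unaffected → [m].
/u/ — between /m/ and /r/; rule 2 does not apply here → [u].
/r/ (between /u/ and /r/) fails the environment for rule 1, so it stays [r].
/r/ (between /r/ and /e/) fails the environment for rule 1, so it stays [r].
/e/ — word-final, in an unstressed syllable — surfaces as [ə] (rule 2).

[dədləxəxˈmurrə]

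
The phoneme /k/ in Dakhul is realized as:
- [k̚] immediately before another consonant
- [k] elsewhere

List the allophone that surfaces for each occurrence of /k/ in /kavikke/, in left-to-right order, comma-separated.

Occurrence 1 (position 1): no conditioning environment matches → elsewhere allophone [k].
Occurrence 2 (position 5): immediately before another consonant → [k̚].
Occurrence 3 (position 6): no conditioning environment matches → elsewhere allophone [k].

[k], [k̚], [k]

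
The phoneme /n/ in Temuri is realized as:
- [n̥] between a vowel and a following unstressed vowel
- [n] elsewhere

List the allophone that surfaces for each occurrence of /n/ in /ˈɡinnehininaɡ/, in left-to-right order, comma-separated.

Occurrence 1 (position 3): no conditioning environment matches → elsewhere allophone [n].
Occurrence 2 (position 4): no conditioning environment matches → elsewhere allophone [n].
Occurrence 3 (position 8): between a vowel and a following unstressed vowel → [n̥].
Occurrence 4 (position 10): between a vowel and a following unstressed vowel → [n̥].

[n], [n], [n̥], [n̥]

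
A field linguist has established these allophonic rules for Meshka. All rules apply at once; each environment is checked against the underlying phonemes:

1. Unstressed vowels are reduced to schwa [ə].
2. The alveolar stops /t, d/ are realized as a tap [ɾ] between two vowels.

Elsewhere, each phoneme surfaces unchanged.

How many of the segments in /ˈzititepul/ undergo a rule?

Segments that undergo a rule: /t/ → [ɾ] (rule 2); /i/ → [ə] (rule 1); /t/ → [ɾ] (rule 2); /e/ → [ə] (rule 1); /u/ → [ə] (rule 1).
All other segments surface unchanged.

5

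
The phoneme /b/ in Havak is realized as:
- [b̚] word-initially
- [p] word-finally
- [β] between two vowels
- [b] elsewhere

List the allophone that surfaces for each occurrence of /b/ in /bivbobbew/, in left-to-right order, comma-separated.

Occurrence 1 (position 1): word-initially → [b̚].
Occurrence 2 (position 4): no conditioning environment matches → elsewhere allophone [b].
Occurrence 3 (position 6): no conditioning environment matches → elsewhere allophone [b].
Occurrence 4 (position 7): no conditioning environment matches → elsewhere allophone [b].

[b̚], [b], [b], [b]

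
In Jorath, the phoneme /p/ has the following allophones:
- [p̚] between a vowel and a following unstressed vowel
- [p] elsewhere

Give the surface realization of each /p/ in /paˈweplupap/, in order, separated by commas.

[p], [p], [p̚], [p]

Occurrence 1 (position 1): no conditioning environment matches → elsewhere allophone [p].
Occurrence 2 (position 5): no conditioning environment matches → elsewhere allophone [p].
Occurrence 3 (position 8): between a vowel and a following unstressed vowel → [p̚].
Occurrence 4 (position 10): no conditioning environment matches → elsewhere allophone [p].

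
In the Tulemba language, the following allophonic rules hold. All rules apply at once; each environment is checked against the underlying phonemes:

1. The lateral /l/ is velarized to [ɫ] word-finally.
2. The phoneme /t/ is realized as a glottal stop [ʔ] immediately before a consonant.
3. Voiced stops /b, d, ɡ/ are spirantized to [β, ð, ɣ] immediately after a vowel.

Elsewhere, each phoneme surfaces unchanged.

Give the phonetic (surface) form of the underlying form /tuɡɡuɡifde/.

/t/ (word-initial): rule 2 targets it, but not immediately before a consonant → unchanged [t].
/u/ (between /t/ and /ɡ/): no rule targets it → [u].
Rule 3 applies to /ɡ/ (between /u/ and /ɡ/: immediately after a vowel) → [ɣ].
/ɡ/ (between /ɡ/ and /u/) fails the environment for rule 3, so it stays [ɡ].
/u/ stays [u].
/ɡ/ — between /u/ and /i/, immediately after a vowel — surfaces as [ɣ] (rule 3).
/i/ (between /ɡ/ and /f/): no rule targets it → [i].
/f/ (between /i/ and /d/): no rule targets it → [f].
/d/ (between /f/ and /e/): rule 3 targets it, but not immediately after a vowel → unchanged [d].
/e/ (word-final): no rule targets it → [e].

[tuɣɡuɣifde]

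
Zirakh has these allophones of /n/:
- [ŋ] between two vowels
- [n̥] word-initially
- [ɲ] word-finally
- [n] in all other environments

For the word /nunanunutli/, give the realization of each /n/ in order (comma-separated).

[n̥], [ŋ], [ŋ], [ŋ]

Occurrence 1 (position 1): word-initially → [n̥].
Occurrence 2 (position 3): between two vowels → [ŋ].
Occurrence 3 (position 5): between two vowels → [ŋ].
Occurrence 4 (position 7): between two vowels → [ŋ].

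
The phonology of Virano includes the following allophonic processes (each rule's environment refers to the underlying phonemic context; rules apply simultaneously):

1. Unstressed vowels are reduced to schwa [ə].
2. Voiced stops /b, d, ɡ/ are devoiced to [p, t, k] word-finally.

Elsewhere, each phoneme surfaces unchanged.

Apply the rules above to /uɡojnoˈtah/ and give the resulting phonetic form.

/u/ meets the environment for rule 1 (in an unstressed syllable) → [ə].
/ɡ/ (between /u/ and /o/) is in the target of rule 2 but the environment (word-finally) is not met → [ɡ].
/o/ meets the environment for rule 1 (in an unstressed syllable) → [ə].
/j/ (between /o/ and /n/): no rule targets it → [j].
/n/ (between /j/ and /o/) is unaffected → [n].
/o/ — between /n/ and /t/, in an unstressed syllable — surfaces as [ə] (rule 1).
/t/ — not in any rule's target class → [t].
/a/ (between /t/ and /h/): rule 1 targets it, but not in an unstressed syllable → unchanged [a].
/h/ stays [h].

[əɡəjnəˈtah]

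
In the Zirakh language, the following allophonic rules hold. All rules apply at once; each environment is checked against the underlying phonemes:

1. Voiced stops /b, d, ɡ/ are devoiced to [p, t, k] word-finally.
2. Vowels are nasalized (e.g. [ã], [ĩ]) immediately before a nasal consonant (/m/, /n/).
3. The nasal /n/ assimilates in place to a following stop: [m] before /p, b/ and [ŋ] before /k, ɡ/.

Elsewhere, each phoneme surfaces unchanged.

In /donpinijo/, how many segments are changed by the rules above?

Segments that undergo a rule: /o/ → [õ] (rule 2); /n/ → [m] (rule 3); /i/ → [ĩ] (rule 2).
All other segments surface unchanged.

3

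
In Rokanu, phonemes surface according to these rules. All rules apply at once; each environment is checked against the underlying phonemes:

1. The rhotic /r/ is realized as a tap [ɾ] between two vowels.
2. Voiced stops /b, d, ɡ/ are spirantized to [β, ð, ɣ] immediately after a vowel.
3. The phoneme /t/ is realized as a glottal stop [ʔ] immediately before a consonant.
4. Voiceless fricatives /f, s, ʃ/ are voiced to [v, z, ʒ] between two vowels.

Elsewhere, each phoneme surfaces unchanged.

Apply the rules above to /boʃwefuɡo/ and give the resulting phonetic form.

/b/ (word-initial) fails the environment for rule 2, so it stays [b].
/o/ — not in any rule's target class → [o].
/ʃ/ (between /o/ and /w/): rule 4 targets it, but not between two vowels → unchanged [ʃ].
/w/ (between /ʃ/ and /e/) is unaffected → [w].
/e/ — not in any rule's target class → [e].
/f/ (between /e/ and /u/): between two vowels, so rule 4 applies → [v].
/u/ (between /f/ and /ɡ/) is unaffected → [u].
/ɡ/ — between /u/ and /o/, immediately after a vowel — surfaces as [ɣ] (rule 2).
/o/ — not in any rule's target class → [o].

[boʃwevuɣo]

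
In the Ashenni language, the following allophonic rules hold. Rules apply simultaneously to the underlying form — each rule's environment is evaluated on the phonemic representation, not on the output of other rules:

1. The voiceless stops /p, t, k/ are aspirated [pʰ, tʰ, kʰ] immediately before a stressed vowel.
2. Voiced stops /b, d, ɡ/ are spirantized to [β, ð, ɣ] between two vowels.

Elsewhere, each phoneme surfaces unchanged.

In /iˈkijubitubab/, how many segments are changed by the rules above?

Segments that undergo a rule: /k/ → [kʰ] (rule 1); /b/ → [β] (rule 2); /b/ → [β] (rule 2).
All other segments surface unchanged.

3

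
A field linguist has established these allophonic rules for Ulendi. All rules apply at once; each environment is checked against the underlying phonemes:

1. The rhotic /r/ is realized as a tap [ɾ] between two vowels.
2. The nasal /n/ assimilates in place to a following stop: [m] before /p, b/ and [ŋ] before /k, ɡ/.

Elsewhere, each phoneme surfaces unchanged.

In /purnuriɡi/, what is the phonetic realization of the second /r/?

[ɾ]

Rule 1 applies to /r/ (between /u/ and /i/: between two vowels) → [ɾ].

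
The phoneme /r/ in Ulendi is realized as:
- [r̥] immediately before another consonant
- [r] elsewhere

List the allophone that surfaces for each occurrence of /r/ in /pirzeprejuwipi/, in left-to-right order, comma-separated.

Occurrence 1 (position 3): immediately before another consonant → [r̥].
Occurrence 2 (position 7): no conditioning environment matches → elsewhere allophone [r].

[r̥], [r]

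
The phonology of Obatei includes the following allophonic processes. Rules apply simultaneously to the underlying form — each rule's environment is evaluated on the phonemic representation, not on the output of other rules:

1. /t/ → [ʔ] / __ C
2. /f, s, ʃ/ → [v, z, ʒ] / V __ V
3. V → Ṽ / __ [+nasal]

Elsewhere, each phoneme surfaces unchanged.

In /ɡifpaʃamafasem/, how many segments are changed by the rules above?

5

Segments that undergo a rule: /ʃ/ → [ʒ] (rule 2); /a/ → [ã] (rule 3); /f/ → [v] (rule 2); /s/ → [z] (rule 2); /e/ → [ẽ] (rule 3).
All other segments surface unchanged.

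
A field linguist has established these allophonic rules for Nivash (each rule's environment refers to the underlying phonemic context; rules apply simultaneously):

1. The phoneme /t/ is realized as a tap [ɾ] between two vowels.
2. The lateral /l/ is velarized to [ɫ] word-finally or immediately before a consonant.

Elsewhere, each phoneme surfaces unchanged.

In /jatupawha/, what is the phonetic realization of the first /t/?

[ɾ]

/t/ (between /a/ and /u/) occurs between two vowels → [ɾ] by rule 1.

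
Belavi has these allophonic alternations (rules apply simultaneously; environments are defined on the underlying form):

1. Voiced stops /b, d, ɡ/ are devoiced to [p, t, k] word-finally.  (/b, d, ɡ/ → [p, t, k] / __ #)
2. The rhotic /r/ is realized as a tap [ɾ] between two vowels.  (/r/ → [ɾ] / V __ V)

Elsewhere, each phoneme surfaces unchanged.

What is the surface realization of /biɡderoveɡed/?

/b/ (word-initial) is in the target of rule 1 but the environment (word-finally) is not met → [b].
/i/ (between /b/ and /ɡ/) is unaffected → [i].
/ɡ/ (between /i/ and /d/) fails the environment for rule 1, so it stays [ɡ].
/d/ (between /ɡ/ and /e/): rule 1 targets it, but not word-finally → unchanged [d].
/e/ — not in any rule's target class → [e].
/r/ — between /e/ and /o/, between two vowels — surfaces as [ɾ] (rule 2).
/o/ — not in any rule's target class → [o].
/v/ stays [v].
/e/ (between /v/ and /ɡ/) is unaffected → [e].
/ɡ/ (between /e/ and /e/): rule 1 targets it, but not word-finally → unchanged [ɡ].
/e/ (between /ɡ/ and /d/) is unaffected → [e].
/d/ (word-final) occurs word-finally → [t] by rule 1.

[biɡdeɾoveɡet]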